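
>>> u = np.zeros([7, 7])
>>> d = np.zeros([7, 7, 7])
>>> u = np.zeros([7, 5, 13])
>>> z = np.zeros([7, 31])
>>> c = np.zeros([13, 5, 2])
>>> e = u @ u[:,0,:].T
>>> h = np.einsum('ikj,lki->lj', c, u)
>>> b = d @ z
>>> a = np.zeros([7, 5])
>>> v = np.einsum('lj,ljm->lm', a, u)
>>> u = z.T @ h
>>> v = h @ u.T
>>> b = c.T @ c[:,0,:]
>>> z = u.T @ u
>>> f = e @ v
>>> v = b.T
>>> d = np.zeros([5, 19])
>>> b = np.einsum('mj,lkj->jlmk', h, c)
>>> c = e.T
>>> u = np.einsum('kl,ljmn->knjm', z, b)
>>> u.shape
(2, 5, 13, 7)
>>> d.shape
(5, 19)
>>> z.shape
(2, 2)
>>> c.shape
(7, 5, 7)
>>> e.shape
(7, 5, 7)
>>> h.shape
(7, 2)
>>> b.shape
(2, 13, 7, 5)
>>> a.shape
(7, 5)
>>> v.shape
(2, 5, 2)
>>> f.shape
(7, 5, 31)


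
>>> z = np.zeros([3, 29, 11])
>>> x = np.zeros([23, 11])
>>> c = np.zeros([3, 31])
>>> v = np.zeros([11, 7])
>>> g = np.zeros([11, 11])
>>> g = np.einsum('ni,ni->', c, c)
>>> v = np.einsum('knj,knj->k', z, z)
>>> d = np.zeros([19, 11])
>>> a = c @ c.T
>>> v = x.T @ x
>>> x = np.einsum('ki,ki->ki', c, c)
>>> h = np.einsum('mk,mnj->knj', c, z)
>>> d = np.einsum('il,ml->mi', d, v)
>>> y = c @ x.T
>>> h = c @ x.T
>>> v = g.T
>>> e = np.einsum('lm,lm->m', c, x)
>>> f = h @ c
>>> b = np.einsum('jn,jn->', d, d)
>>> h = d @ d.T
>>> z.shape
(3, 29, 11)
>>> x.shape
(3, 31)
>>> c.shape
(3, 31)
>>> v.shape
()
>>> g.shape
()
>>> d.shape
(11, 19)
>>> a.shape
(3, 3)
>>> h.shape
(11, 11)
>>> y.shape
(3, 3)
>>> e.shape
(31,)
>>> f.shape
(3, 31)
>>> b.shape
()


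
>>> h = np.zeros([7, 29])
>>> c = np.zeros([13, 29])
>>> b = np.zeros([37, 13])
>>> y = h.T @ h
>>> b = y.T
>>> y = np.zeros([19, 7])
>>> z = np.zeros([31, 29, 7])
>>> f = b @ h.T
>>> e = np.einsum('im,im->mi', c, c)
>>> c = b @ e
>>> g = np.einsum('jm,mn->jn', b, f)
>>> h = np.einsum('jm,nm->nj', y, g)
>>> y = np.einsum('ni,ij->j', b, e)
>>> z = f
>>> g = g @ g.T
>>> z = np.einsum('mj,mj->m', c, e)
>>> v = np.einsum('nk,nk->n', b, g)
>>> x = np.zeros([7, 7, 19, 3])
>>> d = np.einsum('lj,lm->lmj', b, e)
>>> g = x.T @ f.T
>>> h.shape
(29, 19)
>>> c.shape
(29, 13)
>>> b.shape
(29, 29)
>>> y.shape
(13,)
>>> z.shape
(29,)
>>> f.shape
(29, 7)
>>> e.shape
(29, 13)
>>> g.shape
(3, 19, 7, 29)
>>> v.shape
(29,)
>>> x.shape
(7, 7, 19, 3)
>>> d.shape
(29, 13, 29)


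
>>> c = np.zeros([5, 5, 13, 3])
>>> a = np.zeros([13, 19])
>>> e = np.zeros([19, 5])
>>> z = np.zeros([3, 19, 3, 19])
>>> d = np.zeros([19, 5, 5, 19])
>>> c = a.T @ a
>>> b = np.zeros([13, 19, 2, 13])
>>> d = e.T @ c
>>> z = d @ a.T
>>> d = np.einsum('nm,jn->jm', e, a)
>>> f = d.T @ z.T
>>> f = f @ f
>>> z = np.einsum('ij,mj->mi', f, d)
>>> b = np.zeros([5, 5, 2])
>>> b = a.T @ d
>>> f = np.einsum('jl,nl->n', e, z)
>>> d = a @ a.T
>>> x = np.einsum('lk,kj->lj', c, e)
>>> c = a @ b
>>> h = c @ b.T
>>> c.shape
(13, 5)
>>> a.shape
(13, 19)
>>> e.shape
(19, 5)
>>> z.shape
(13, 5)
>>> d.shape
(13, 13)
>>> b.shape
(19, 5)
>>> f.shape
(13,)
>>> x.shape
(19, 5)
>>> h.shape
(13, 19)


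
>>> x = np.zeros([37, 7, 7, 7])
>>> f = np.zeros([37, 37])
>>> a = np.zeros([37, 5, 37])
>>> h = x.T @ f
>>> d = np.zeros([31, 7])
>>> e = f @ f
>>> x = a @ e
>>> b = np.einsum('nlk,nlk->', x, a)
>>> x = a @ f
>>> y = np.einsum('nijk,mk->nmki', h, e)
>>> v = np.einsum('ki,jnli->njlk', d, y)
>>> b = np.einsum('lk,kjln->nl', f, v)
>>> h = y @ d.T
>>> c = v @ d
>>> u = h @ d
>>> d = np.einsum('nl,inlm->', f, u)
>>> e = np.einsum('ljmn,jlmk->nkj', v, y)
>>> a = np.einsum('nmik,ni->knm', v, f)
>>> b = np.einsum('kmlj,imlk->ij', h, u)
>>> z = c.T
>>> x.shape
(37, 5, 37)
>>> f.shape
(37, 37)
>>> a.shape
(31, 37, 7)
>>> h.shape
(7, 37, 37, 31)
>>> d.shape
()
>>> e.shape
(31, 7, 7)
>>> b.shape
(7, 31)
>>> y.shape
(7, 37, 37, 7)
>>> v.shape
(37, 7, 37, 31)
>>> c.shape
(37, 7, 37, 7)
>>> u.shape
(7, 37, 37, 7)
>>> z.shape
(7, 37, 7, 37)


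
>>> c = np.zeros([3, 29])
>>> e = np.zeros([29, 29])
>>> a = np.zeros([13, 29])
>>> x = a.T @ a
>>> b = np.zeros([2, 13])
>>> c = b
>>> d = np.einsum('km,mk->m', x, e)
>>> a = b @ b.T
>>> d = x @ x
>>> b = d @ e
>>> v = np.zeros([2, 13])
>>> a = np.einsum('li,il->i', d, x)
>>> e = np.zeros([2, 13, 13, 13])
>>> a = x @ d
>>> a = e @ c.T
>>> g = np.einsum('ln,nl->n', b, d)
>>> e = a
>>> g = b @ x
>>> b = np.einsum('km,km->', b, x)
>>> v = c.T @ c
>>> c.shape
(2, 13)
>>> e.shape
(2, 13, 13, 2)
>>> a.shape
(2, 13, 13, 2)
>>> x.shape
(29, 29)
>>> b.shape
()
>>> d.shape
(29, 29)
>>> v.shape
(13, 13)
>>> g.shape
(29, 29)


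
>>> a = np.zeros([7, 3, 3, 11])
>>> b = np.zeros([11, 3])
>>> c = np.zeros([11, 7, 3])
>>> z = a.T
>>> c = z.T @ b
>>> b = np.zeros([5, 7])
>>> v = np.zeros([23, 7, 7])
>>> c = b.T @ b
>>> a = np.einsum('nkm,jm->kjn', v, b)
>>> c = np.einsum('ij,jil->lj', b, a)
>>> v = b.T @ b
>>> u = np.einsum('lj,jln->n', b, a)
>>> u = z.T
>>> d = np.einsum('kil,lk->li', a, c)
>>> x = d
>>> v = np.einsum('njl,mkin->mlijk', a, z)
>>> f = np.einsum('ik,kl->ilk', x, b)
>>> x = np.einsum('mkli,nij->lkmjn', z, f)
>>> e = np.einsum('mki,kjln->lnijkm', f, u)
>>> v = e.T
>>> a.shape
(7, 5, 23)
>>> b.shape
(5, 7)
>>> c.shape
(23, 7)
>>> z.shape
(11, 3, 3, 7)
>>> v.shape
(23, 7, 3, 5, 11, 3)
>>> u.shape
(7, 3, 3, 11)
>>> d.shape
(23, 5)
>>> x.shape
(3, 3, 11, 5, 23)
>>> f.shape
(23, 7, 5)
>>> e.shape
(3, 11, 5, 3, 7, 23)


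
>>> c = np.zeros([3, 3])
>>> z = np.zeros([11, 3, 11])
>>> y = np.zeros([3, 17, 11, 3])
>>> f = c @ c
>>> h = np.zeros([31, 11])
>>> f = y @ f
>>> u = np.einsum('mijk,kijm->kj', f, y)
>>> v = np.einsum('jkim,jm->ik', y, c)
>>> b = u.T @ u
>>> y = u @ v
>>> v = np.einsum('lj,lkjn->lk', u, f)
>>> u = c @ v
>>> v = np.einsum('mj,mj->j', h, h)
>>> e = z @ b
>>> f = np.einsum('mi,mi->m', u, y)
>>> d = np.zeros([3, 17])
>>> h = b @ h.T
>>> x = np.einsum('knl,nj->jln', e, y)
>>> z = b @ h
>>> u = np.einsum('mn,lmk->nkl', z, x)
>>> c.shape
(3, 3)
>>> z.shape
(11, 31)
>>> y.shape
(3, 17)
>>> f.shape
(3,)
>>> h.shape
(11, 31)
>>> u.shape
(31, 3, 17)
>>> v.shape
(11,)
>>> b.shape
(11, 11)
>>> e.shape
(11, 3, 11)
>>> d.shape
(3, 17)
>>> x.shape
(17, 11, 3)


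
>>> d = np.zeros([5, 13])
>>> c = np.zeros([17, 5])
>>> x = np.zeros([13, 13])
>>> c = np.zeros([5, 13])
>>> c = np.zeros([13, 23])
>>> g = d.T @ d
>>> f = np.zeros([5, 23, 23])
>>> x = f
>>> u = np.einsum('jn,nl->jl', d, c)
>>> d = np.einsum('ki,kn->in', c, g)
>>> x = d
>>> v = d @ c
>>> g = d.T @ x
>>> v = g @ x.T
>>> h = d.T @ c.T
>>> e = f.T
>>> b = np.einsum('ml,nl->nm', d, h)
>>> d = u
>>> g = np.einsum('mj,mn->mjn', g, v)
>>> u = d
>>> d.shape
(5, 23)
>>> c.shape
(13, 23)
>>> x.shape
(23, 13)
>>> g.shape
(13, 13, 23)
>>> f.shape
(5, 23, 23)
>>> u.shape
(5, 23)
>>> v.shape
(13, 23)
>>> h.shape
(13, 13)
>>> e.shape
(23, 23, 5)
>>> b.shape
(13, 23)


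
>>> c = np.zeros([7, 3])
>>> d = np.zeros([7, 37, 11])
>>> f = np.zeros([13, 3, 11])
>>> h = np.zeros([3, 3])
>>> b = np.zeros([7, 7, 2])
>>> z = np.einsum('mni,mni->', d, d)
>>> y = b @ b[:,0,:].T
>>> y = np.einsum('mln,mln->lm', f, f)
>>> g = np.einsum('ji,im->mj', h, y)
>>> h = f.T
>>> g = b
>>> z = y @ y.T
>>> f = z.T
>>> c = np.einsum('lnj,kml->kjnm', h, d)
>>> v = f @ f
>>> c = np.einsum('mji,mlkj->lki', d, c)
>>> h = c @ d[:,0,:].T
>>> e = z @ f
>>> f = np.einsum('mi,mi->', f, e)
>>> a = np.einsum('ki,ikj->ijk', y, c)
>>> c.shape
(13, 3, 11)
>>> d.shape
(7, 37, 11)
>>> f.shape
()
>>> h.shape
(13, 3, 7)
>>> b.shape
(7, 7, 2)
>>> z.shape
(3, 3)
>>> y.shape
(3, 13)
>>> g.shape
(7, 7, 2)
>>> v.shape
(3, 3)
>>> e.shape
(3, 3)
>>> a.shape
(13, 11, 3)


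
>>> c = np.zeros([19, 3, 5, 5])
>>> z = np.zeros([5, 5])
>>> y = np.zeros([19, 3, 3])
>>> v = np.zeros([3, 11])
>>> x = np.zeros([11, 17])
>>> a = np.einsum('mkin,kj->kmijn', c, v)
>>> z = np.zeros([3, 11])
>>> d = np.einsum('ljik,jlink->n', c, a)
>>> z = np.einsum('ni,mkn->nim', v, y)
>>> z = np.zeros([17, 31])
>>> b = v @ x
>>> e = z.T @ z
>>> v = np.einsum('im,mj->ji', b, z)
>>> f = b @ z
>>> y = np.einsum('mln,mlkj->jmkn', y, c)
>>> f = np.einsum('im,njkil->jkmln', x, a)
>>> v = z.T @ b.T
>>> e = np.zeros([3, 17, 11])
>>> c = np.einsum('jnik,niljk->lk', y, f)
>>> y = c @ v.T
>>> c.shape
(17, 3)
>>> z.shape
(17, 31)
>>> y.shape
(17, 31)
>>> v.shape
(31, 3)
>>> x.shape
(11, 17)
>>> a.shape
(3, 19, 5, 11, 5)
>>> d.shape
(11,)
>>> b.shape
(3, 17)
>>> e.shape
(3, 17, 11)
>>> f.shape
(19, 5, 17, 5, 3)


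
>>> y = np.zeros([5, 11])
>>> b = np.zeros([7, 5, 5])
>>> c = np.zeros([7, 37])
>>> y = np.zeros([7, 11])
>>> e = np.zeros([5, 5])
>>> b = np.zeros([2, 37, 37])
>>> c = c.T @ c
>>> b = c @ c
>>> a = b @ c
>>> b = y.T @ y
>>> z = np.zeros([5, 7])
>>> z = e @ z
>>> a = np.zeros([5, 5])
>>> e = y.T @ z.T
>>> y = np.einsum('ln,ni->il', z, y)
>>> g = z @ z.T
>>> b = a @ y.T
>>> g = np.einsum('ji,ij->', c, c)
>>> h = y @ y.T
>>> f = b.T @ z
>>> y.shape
(11, 5)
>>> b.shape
(5, 11)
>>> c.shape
(37, 37)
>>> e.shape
(11, 5)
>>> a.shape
(5, 5)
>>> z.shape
(5, 7)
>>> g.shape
()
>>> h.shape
(11, 11)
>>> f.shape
(11, 7)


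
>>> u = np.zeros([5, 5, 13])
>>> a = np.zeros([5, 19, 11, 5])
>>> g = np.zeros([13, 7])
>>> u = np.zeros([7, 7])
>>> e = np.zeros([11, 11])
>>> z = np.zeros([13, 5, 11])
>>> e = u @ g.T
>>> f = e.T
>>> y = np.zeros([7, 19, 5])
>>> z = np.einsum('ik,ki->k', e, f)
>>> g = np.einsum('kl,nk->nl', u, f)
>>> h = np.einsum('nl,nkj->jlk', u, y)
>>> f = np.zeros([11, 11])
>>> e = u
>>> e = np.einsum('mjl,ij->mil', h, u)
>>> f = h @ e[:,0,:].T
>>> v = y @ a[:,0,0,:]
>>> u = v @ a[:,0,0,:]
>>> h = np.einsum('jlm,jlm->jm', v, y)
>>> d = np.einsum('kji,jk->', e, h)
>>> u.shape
(7, 19, 5)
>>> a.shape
(5, 19, 11, 5)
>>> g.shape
(13, 7)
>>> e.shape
(5, 7, 19)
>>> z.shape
(13,)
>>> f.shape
(5, 7, 5)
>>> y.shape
(7, 19, 5)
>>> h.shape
(7, 5)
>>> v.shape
(7, 19, 5)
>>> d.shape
()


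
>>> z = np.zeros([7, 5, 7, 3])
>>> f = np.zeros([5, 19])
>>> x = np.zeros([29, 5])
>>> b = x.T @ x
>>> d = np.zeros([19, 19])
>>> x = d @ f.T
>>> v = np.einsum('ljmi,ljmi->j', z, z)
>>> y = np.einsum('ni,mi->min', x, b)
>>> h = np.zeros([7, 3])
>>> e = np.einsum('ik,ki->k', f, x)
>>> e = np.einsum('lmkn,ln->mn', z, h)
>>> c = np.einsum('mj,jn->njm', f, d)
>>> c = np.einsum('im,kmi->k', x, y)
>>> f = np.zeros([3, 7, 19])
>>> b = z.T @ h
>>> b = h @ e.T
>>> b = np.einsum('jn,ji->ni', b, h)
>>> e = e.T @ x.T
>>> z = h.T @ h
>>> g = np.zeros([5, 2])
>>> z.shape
(3, 3)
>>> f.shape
(3, 7, 19)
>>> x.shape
(19, 5)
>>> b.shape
(5, 3)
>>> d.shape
(19, 19)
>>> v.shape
(5,)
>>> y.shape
(5, 5, 19)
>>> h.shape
(7, 3)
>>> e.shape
(3, 19)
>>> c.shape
(5,)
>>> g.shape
(5, 2)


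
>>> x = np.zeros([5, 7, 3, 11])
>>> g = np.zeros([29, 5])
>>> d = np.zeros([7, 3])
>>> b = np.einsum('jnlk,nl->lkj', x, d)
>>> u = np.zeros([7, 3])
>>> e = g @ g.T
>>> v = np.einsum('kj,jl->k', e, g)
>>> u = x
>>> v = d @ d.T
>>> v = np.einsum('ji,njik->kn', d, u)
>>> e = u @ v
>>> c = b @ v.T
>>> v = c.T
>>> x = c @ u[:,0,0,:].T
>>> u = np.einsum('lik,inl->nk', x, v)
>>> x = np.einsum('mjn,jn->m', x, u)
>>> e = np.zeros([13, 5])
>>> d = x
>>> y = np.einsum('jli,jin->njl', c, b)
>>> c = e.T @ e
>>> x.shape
(3,)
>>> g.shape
(29, 5)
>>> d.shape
(3,)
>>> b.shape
(3, 11, 5)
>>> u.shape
(11, 5)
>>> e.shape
(13, 5)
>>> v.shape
(11, 11, 3)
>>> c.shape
(5, 5)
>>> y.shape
(5, 3, 11)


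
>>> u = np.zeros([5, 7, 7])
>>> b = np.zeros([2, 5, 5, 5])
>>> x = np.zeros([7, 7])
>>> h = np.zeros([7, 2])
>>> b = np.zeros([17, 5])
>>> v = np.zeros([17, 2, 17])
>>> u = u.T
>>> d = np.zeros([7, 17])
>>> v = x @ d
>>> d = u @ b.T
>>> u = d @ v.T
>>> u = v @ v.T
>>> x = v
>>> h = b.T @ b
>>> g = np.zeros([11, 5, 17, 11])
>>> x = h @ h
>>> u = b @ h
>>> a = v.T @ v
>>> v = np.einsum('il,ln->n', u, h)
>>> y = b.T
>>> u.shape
(17, 5)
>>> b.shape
(17, 5)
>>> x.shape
(5, 5)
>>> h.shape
(5, 5)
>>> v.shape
(5,)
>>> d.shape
(7, 7, 17)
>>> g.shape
(11, 5, 17, 11)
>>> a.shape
(17, 17)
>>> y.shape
(5, 17)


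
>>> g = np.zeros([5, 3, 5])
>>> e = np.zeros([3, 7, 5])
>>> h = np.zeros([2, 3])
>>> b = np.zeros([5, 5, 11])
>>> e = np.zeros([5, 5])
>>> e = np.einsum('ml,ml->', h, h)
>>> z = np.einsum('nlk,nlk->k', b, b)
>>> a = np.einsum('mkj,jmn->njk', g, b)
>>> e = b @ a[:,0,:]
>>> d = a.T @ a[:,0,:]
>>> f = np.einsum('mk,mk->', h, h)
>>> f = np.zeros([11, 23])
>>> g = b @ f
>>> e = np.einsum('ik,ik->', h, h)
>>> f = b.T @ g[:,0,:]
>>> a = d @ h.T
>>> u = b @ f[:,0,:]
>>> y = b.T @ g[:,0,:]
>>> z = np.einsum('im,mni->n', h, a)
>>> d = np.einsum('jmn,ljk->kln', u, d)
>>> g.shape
(5, 5, 23)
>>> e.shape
()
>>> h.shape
(2, 3)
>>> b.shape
(5, 5, 11)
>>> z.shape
(5,)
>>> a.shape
(3, 5, 2)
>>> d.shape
(3, 3, 23)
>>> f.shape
(11, 5, 23)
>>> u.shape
(5, 5, 23)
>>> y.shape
(11, 5, 23)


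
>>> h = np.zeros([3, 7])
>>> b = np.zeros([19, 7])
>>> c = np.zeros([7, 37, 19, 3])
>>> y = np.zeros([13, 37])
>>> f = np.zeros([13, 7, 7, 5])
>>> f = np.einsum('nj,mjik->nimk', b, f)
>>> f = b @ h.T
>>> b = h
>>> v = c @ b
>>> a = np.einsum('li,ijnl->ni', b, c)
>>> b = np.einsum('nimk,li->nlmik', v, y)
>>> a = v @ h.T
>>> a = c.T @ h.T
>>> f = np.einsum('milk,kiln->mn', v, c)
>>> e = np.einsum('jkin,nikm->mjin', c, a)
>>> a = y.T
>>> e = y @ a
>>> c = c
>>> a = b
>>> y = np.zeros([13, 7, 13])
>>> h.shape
(3, 7)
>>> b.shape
(7, 13, 19, 37, 7)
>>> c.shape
(7, 37, 19, 3)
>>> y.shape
(13, 7, 13)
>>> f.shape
(7, 3)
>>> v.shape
(7, 37, 19, 7)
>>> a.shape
(7, 13, 19, 37, 7)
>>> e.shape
(13, 13)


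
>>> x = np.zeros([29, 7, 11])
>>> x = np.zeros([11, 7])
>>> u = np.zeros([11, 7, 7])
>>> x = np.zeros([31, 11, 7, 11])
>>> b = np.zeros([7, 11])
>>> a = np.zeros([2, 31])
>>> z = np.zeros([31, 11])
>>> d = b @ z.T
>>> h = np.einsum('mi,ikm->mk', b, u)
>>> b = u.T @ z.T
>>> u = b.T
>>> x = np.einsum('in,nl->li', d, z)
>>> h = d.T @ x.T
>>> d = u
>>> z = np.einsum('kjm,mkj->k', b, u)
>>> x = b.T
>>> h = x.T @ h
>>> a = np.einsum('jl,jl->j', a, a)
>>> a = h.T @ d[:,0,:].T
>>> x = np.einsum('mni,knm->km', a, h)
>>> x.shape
(7, 11)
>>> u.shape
(31, 7, 7)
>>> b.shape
(7, 7, 31)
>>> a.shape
(11, 7, 31)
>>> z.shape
(7,)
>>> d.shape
(31, 7, 7)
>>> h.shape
(7, 7, 11)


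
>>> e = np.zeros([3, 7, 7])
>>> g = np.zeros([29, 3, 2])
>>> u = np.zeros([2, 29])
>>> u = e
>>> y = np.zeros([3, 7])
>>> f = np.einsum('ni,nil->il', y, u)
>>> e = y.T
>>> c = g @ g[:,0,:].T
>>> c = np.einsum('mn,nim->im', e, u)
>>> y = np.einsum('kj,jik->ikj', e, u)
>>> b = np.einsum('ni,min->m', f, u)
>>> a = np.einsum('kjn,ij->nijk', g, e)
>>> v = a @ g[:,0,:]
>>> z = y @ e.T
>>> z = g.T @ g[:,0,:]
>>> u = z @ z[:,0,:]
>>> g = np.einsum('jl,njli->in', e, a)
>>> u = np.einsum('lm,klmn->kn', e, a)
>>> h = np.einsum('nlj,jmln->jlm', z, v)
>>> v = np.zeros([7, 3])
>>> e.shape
(7, 3)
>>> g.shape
(29, 2)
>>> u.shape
(2, 29)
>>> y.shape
(7, 7, 3)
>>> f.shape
(7, 7)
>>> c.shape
(7, 7)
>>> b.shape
(3,)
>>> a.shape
(2, 7, 3, 29)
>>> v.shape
(7, 3)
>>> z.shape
(2, 3, 2)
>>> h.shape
(2, 3, 7)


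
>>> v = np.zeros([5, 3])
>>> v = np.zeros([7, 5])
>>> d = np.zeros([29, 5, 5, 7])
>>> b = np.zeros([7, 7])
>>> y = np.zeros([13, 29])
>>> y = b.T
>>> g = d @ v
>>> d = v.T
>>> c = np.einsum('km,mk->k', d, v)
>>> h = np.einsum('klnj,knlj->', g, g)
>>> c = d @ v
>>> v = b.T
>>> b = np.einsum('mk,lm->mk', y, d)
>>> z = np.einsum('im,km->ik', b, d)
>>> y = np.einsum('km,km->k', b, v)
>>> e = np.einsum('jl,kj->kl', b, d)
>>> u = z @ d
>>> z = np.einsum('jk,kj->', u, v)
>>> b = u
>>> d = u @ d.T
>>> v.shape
(7, 7)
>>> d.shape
(7, 5)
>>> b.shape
(7, 7)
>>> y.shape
(7,)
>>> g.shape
(29, 5, 5, 5)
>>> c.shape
(5, 5)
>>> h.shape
()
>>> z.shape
()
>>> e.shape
(5, 7)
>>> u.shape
(7, 7)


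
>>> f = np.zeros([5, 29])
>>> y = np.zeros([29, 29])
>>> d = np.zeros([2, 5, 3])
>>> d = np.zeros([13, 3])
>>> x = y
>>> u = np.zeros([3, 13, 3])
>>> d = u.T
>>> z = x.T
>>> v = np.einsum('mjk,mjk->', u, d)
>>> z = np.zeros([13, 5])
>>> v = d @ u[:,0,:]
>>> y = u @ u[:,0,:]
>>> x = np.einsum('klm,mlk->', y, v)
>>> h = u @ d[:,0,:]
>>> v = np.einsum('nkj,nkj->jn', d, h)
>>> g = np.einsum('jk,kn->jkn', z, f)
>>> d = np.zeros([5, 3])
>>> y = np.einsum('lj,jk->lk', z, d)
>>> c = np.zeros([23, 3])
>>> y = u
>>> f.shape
(5, 29)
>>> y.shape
(3, 13, 3)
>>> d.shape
(5, 3)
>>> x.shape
()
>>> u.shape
(3, 13, 3)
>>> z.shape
(13, 5)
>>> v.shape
(3, 3)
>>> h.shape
(3, 13, 3)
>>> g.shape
(13, 5, 29)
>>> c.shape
(23, 3)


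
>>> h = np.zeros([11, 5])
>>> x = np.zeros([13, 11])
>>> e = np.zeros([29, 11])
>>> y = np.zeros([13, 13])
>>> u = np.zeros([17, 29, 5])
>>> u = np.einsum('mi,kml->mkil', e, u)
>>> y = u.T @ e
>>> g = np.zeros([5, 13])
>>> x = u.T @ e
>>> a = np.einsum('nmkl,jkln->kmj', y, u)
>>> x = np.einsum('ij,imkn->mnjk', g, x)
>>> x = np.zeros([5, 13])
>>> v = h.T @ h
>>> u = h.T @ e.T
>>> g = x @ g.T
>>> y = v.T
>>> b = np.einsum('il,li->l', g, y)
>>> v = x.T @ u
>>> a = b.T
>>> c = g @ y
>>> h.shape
(11, 5)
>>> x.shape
(5, 13)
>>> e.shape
(29, 11)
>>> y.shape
(5, 5)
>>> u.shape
(5, 29)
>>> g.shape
(5, 5)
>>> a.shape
(5,)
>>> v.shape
(13, 29)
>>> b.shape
(5,)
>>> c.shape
(5, 5)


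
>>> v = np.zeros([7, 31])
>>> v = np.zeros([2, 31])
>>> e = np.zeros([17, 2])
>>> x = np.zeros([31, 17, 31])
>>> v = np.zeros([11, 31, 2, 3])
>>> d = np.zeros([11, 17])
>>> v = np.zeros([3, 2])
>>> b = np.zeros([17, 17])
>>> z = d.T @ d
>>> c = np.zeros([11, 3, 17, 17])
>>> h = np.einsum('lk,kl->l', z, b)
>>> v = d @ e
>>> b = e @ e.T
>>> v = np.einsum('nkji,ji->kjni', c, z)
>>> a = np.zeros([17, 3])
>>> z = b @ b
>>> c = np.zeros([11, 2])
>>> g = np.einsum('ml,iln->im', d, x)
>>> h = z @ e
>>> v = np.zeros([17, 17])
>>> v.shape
(17, 17)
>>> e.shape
(17, 2)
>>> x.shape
(31, 17, 31)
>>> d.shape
(11, 17)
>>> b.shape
(17, 17)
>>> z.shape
(17, 17)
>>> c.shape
(11, 2)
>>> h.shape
(17, 2)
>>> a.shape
(17, 3)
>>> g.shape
(31, 11)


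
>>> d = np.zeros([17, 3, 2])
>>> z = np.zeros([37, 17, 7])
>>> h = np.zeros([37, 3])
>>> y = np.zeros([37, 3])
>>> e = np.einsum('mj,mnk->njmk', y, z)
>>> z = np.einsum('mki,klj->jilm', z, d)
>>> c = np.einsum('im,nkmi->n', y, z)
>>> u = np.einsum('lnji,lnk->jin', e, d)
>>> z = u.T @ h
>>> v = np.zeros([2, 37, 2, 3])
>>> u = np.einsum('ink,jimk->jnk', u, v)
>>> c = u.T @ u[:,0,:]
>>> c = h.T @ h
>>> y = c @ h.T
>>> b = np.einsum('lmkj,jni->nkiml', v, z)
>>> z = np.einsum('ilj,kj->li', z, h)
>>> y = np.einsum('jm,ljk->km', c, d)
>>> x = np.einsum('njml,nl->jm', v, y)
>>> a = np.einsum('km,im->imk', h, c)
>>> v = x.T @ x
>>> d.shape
(17, 3, 2)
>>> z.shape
(7, 3)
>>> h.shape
(37, 3)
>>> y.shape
(2, 3)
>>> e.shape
(17, 3, 37, 7)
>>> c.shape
(3, 3)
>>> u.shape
(2, 7, 3)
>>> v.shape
(2, 2)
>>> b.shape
(7, 2, 3, 37, 2)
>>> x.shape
(37, 2)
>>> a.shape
(3, 3, 37)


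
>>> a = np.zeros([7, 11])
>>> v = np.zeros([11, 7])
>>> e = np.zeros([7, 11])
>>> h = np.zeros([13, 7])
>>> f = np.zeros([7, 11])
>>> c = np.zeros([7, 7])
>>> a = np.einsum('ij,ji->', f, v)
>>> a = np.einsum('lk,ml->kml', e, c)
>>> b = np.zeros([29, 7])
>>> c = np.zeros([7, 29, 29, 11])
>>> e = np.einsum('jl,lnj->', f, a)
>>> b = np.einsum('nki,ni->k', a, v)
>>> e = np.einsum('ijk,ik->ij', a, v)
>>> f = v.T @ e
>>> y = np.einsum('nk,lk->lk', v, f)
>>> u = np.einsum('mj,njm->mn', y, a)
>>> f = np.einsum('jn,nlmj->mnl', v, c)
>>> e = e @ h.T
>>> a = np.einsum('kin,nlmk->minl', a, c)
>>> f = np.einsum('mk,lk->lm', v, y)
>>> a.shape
(29, 7, 7, 29)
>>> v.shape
(11, 7)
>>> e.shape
(11, 13)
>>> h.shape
(13, 7)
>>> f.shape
(7, 11)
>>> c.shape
(7, 29, 29, 11)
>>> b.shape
(7,)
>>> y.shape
(7, 7)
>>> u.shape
(7, 11)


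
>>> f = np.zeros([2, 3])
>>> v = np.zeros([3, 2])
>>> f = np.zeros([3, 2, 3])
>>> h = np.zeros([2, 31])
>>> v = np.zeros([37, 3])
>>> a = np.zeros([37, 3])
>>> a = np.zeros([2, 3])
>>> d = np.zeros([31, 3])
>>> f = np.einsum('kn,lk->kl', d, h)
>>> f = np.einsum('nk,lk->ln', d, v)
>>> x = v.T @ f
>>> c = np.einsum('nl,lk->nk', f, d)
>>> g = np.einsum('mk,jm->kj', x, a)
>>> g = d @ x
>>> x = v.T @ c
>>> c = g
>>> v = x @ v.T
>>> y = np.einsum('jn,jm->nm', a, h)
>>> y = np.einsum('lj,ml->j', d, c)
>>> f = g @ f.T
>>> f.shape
(31, 37)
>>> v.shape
(3, 37)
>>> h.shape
(2, 31)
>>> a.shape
(2, 3)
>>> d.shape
(31, 3)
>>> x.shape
(3, 3)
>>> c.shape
(31, 31)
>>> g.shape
(31, 31)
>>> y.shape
(3,)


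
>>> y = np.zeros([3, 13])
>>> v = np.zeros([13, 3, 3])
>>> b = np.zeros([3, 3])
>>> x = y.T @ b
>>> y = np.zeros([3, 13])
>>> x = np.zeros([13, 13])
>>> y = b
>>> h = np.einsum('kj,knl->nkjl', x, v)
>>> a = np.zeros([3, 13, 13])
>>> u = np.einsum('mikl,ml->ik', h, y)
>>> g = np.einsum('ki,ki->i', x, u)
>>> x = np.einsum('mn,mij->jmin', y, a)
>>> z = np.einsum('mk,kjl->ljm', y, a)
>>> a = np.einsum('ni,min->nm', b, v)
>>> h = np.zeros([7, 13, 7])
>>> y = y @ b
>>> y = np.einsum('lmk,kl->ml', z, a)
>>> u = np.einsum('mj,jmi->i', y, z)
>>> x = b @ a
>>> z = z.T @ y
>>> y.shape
(13, 13)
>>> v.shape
(13, 3, 3)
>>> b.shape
(3, 3)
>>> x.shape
(3, 13)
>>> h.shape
(7, 13, 7)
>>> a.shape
(3, 13)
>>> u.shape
(3,)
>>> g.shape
(13,)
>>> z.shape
(3, 13, 13)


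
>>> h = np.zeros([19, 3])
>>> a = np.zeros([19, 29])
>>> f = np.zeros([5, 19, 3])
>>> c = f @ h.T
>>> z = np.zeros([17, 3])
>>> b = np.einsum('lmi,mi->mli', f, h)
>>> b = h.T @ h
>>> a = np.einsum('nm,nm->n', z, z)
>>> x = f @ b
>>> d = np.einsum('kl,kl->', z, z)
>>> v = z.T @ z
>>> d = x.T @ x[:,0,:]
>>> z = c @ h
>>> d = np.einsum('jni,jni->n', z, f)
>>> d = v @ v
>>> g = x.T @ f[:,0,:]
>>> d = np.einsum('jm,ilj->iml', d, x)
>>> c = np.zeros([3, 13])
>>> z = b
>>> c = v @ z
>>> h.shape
(19, 3)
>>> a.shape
(17,)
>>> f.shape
(5, 19, 3)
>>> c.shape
(3, 3)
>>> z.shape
(3, 3)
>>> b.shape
(3, 3)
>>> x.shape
(5, 19, 3)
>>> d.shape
(5, 3, 19)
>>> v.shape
(3, 3)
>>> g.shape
(3, 19, 3)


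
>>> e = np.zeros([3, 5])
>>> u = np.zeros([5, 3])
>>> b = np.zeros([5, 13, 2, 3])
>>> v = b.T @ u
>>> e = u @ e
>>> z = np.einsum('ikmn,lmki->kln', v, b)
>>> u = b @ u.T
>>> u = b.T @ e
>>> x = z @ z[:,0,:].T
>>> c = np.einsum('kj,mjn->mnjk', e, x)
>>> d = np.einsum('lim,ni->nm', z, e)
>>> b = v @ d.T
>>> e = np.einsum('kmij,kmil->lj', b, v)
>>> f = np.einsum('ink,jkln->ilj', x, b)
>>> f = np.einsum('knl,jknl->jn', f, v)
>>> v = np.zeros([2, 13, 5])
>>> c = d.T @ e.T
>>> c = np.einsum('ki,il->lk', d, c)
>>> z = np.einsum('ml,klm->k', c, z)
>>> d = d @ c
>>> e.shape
(3, 5)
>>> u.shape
(3, 2, 13, 5)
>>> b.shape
(3, 2, 13, 5)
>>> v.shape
(2, 13, 5)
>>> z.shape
(2,)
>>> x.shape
(2, 5, 2)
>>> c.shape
(3, 5)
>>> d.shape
(5, 5)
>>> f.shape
(3, 13)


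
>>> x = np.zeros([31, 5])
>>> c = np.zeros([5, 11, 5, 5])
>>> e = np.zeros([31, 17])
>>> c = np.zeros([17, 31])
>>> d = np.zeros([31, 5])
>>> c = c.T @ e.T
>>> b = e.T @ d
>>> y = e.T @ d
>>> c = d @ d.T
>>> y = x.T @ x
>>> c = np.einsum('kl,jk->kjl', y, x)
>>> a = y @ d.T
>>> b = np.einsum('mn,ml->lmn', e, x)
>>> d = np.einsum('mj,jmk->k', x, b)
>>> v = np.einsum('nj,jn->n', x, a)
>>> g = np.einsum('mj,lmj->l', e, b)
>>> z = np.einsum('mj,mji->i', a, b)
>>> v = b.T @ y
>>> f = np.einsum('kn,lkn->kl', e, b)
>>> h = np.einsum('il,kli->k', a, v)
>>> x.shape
(31, 5)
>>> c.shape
(5, 31, 5)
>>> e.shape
(31, 17)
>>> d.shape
(17,)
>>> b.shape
(5, 31, 17)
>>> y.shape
(5, 5)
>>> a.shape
(5, 31)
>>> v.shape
(17, 31, 5)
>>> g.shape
(5,)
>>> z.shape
(17,)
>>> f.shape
(31, 5)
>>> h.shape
(17,)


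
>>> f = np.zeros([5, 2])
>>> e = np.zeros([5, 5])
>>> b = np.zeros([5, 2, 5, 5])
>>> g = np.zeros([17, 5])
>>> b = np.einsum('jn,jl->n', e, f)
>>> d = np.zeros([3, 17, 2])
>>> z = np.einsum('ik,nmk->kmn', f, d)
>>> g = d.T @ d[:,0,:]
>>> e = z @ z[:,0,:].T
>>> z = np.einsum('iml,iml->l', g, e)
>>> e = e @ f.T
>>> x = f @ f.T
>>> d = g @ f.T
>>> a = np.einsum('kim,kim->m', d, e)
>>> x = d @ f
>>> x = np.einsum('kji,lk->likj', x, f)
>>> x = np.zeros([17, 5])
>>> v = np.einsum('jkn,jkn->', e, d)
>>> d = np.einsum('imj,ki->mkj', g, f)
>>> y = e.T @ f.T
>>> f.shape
(5, 2)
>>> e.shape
(2, 17, 5)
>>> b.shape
(5,)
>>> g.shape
(2, 17, 2)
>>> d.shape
(17, 5, 2)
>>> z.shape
(2,)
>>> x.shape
(17, 5)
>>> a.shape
(5,)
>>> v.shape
()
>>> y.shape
(5, 17, 5)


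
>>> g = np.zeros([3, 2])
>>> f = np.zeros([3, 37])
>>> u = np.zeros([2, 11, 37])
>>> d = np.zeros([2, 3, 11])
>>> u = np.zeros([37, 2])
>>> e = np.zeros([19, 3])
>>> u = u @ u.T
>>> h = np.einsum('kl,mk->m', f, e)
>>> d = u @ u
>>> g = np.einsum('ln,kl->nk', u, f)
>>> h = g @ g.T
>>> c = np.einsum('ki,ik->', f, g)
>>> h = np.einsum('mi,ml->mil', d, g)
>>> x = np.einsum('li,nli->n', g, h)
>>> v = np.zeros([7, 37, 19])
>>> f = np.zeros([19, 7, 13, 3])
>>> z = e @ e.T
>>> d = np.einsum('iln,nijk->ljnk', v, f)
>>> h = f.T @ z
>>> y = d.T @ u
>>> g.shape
(37, 3)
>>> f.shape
(19, 7, 13, 3)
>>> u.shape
(37, 37)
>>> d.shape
(37, 13, 19, 3)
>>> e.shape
(19, 3)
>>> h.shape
(3, 13, 7, 19)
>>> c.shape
()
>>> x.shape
(37,)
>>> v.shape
(7, 37, 19)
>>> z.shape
(19, 19)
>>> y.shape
(3, 19, 13, 37)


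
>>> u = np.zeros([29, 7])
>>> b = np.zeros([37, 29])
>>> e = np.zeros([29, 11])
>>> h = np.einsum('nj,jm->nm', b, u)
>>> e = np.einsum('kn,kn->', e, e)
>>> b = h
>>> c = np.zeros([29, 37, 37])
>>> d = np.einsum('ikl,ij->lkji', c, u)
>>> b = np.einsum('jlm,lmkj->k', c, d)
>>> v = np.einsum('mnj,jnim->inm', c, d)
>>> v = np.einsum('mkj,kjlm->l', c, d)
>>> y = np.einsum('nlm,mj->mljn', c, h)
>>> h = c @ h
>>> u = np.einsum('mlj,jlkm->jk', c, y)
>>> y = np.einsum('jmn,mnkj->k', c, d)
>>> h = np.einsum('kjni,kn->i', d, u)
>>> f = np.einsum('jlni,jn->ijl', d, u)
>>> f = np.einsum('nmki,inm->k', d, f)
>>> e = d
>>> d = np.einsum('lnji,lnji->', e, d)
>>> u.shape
(37, 7)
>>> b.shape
(7,)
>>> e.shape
(37, 37, 7, 29)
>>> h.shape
(29,)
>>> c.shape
(29, 37, 37)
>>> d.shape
()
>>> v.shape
(7,)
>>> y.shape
(7,)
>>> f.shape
(7,)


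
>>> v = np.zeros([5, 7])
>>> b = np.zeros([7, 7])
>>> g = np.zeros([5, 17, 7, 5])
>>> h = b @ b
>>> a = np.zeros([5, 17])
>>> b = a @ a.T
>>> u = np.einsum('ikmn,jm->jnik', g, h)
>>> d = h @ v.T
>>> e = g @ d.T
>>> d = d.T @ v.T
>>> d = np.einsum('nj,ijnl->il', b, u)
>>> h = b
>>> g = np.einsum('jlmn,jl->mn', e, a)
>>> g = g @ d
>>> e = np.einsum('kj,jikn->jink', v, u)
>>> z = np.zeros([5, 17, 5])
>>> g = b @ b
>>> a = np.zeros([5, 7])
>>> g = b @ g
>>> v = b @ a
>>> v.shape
(5, 7)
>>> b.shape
(5, 5)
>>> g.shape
(5, 5)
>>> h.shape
(5, 5)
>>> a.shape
(5, 7)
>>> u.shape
(7, 5, 5, 17)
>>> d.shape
(7, 17)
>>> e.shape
(7, 5, 17, 5)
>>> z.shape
(5, 17, 5)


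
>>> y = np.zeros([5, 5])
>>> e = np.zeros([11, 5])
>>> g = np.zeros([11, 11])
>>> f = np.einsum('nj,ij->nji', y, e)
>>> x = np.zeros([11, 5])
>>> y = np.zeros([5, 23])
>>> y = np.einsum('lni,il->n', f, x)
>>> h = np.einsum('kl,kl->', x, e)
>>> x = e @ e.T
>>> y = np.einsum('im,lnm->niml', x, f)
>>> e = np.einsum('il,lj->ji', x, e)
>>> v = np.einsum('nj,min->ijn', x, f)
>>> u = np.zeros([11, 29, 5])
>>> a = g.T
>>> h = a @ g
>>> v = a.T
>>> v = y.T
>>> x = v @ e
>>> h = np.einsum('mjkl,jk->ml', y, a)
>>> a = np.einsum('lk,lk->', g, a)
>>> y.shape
(5, 11, 11, 5)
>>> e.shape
(5, 11)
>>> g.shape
(11, 11)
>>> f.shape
(5, 5, 11)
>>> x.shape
(5, 11, 11, 11)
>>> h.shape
(5, 5)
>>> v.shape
(5, 11, 11, 5)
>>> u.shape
(11, 29, 5)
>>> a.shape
()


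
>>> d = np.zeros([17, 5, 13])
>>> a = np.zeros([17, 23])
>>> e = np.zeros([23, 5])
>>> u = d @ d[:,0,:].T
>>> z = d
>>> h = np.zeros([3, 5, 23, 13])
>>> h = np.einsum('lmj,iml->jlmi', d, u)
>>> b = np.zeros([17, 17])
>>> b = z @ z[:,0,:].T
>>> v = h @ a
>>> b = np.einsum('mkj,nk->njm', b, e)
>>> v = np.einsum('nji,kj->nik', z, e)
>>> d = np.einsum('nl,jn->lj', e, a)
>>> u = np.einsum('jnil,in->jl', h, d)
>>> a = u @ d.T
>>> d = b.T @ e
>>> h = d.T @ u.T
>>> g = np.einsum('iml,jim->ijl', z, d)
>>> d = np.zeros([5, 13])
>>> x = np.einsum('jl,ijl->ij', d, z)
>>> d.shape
(5, 13)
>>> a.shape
(13, 5)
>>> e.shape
(23, 5)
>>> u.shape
(13, 17)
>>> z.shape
(17, 5, 13)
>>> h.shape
(5, 17, 13)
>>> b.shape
(23, 17, 17)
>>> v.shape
(17, 13, 23)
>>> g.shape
(17, 17, 13)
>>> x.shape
(17, 5)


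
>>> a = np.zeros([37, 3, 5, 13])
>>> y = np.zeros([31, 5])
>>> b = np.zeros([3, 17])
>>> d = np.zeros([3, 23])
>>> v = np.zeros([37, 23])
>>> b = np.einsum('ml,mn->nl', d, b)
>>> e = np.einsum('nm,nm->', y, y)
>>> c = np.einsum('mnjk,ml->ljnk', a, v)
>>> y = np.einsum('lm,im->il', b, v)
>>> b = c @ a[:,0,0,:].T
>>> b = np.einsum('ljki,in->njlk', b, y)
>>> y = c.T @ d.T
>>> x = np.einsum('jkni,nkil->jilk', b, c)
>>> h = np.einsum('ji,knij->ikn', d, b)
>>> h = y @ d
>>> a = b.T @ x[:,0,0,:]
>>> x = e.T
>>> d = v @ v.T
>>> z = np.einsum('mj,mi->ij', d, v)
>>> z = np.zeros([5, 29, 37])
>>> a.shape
(3, 23, 5, 5)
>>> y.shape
(13, 3, 5, 3)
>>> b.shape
(17, 5, 23, 3)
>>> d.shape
(37, 37)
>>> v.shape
(37, 23)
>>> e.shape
()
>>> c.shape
(23, 5, 3, 13)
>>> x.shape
()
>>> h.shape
(13, 3, 5, 23)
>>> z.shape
(5, 29, 37)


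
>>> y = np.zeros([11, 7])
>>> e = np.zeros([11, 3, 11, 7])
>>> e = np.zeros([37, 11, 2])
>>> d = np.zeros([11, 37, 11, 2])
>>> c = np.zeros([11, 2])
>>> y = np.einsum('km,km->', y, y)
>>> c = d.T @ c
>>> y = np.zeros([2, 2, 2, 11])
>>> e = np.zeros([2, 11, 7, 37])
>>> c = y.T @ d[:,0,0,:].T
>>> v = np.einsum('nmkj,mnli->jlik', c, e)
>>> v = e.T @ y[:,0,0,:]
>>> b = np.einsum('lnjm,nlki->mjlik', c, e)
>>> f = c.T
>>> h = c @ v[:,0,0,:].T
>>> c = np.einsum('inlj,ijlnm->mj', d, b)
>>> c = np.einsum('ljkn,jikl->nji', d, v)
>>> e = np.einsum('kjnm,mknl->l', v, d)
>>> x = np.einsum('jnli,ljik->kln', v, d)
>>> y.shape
(2, 2, 2, 11)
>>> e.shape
(2,)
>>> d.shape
(11, 37, 11, 2)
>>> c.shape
(2, 37, 7)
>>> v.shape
(37, 7, 11, 11)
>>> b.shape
(11, 2, 11, 37, 7)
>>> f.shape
(11, 2, 2, 11)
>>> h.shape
(11, 2, 2, 37)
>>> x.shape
(2, 11, 7)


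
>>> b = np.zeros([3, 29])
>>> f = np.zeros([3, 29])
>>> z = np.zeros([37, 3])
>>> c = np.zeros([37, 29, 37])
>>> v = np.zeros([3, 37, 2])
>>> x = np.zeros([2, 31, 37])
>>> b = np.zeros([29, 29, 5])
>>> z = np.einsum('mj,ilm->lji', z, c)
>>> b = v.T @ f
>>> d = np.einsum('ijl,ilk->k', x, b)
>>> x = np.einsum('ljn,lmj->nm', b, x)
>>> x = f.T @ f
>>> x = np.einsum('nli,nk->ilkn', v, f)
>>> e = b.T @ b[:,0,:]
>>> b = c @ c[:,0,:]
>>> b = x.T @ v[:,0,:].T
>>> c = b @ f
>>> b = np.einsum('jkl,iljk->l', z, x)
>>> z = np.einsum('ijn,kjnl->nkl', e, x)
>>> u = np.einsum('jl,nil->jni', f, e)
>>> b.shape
(37,)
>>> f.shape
(3, 29)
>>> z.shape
(29, 2, 3)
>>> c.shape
(3, 29, 37, 29)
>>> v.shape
(3, 37, 2)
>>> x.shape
(2, 37, 29, 3)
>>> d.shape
(29,)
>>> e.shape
(29, 37, 29)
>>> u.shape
(3, 29, 37)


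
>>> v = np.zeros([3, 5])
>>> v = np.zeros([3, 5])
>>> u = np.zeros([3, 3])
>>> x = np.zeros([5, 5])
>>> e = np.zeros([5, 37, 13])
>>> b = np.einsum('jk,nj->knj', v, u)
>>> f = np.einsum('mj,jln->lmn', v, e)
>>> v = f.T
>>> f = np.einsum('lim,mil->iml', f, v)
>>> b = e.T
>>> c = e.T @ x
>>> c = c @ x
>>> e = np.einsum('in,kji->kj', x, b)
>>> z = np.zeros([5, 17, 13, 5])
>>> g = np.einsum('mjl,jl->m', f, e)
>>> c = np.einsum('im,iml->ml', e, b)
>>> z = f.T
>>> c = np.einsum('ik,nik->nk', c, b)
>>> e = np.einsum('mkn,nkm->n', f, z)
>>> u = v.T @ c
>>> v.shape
(13, 3, 37)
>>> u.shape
(37, 3, 5)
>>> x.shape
(5, 5)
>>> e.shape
(37,)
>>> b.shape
(13, 37, 5)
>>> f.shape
(3, 13, 37)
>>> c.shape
(13, 5)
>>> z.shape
(37, 13, 3)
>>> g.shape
(3,)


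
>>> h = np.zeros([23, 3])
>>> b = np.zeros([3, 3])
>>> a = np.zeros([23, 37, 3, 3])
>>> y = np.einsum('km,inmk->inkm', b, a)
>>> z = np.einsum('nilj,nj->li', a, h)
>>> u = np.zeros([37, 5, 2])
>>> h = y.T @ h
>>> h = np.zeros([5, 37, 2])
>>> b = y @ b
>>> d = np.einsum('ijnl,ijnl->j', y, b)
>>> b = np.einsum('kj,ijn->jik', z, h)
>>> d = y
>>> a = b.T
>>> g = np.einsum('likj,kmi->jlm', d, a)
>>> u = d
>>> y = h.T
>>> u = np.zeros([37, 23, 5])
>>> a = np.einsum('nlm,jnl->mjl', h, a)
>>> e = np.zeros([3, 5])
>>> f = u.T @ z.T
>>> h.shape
(5, 37, 2)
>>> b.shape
(37, 5, 3)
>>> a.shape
(2, 3, 37)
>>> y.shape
(2, 37, 5)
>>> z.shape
(3, 37)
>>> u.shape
(37, 23, 5)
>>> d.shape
(23, 37, 3, 3)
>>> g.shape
(3, 23, 5)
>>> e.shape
(3, 5)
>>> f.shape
(5, 23, 3)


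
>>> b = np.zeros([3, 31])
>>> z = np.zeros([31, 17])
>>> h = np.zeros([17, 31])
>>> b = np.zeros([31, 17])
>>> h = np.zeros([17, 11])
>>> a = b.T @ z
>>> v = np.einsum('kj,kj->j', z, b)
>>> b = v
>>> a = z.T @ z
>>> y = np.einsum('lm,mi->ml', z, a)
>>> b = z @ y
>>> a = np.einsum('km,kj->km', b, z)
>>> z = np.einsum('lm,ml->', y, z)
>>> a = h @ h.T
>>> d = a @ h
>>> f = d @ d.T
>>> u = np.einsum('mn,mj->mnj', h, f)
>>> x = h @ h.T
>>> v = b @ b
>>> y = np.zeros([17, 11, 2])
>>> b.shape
(31, 31)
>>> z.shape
()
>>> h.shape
(17, 11)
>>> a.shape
(17, 17)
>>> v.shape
(31, 31)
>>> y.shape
(17, 11, 2)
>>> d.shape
(17, 11)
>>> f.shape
(17, 17)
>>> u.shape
(17, 11, 17)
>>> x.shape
(17, 17)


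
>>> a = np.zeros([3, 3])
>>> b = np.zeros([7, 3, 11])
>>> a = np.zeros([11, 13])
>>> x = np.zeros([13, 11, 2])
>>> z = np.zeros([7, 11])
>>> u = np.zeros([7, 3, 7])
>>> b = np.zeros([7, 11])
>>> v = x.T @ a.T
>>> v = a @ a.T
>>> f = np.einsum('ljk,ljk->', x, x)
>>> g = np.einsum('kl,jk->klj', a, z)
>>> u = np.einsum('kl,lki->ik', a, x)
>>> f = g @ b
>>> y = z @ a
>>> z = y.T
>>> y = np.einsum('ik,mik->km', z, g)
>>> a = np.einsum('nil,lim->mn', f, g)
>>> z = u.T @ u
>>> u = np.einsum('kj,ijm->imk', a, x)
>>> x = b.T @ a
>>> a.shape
(7, 11)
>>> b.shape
(7, 11)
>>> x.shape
(11, 11)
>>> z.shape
(11, 11)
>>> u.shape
(13, 2, 7)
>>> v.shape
(11, 11)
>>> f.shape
(11, 13, 11)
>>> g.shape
(11, 13, 7)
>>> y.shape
(7, 11)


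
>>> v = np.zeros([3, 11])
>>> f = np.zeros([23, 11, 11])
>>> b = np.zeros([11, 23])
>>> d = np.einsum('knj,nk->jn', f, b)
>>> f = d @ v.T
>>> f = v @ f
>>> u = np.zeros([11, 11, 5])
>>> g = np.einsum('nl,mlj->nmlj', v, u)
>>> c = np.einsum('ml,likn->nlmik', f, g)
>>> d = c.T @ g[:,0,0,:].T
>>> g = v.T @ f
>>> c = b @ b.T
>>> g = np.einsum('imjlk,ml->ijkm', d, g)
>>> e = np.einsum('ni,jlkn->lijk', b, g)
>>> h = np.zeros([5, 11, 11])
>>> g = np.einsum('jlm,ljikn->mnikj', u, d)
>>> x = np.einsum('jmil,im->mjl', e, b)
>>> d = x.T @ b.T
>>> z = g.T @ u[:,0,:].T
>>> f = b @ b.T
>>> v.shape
(3, 11)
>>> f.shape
(11, 11)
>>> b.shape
(11, 23)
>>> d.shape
(3, 3, 11)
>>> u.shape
(11, 11, 5)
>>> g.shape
(5, 3, 3, 3, 11)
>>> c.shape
(11, 11)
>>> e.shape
(3, 23, 11, 3)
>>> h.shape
(5, 11, 11)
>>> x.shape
(23, 3, 3)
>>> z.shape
(11, 3, 3, 3, 11)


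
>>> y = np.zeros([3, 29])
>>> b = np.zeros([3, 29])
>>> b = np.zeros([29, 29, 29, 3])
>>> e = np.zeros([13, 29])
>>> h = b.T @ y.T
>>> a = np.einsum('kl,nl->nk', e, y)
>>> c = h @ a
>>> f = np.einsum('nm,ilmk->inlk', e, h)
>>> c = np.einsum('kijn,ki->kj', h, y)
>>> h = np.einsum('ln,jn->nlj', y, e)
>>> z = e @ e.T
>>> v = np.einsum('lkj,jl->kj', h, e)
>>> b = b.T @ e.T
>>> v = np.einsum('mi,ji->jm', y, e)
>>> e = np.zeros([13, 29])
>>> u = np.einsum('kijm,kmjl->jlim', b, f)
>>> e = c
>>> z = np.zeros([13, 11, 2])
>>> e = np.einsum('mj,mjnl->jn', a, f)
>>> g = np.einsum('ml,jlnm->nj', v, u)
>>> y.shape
(3, 29)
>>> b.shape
(3, 29, 29, 13)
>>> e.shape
(13, 29)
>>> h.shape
(29, 3, 13)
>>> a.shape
(3, 13)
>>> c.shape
(3, 29)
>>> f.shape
(3, 13, 29, 3)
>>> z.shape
(13, 11, 2)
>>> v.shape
(13, 3)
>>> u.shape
(29, 3, 29, 13)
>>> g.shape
(29, 29)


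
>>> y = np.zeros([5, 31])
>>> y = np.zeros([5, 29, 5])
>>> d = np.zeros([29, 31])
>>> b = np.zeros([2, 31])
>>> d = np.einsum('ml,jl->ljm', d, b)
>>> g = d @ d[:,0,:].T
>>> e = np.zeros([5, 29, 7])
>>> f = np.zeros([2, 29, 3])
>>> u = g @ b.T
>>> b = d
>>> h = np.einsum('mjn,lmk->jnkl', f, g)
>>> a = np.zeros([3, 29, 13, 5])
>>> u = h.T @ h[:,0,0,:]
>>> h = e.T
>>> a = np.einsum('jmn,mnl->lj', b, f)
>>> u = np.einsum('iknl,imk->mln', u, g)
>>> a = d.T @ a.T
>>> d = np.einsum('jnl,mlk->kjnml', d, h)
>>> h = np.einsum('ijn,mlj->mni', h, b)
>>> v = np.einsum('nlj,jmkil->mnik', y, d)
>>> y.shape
(5, 29, 5)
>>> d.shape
(5, 31, 2, 7, 29)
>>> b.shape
(31, 2, 29)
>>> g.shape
(31, 2, 31)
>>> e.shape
(5, 29, 7)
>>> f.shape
(2, 29, 3)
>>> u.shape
(2, 31, 3)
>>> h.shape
(31, 5, 7)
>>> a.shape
(29, 2, 3)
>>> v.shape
(31, 5, 7, 2)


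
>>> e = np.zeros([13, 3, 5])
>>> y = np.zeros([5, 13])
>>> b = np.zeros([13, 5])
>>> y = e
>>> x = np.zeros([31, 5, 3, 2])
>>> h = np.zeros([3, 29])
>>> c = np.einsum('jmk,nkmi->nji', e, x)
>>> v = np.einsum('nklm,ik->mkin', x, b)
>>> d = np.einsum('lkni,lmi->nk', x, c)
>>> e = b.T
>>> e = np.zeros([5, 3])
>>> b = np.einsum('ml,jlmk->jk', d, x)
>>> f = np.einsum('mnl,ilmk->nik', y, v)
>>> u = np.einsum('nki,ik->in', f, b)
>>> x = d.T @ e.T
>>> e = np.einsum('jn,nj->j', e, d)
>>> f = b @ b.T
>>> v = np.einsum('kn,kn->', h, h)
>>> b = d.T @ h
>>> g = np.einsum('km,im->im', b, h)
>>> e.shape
(5,)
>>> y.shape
(13, 3, 5)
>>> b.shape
(5, 29)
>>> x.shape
(5, 5)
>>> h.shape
(3, 29)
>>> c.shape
(31, 13, 2)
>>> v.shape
()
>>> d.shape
(3, 5)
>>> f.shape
(31, 31)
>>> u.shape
(31, 3)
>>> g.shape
(3, 29)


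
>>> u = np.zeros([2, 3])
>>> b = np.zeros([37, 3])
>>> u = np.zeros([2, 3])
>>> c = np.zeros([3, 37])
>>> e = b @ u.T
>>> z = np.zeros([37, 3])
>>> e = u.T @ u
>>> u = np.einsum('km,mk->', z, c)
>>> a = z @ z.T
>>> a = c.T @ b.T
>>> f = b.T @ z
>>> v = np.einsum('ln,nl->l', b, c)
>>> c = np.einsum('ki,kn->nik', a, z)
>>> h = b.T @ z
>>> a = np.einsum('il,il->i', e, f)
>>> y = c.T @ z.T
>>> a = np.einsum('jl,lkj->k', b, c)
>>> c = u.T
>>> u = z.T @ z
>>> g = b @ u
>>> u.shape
(3, 3)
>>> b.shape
(37, 3)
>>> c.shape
()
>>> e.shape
(3, 3)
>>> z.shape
(37, 3)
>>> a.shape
(37,)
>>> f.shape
(3, 3)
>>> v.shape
(37,)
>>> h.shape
(3, 3)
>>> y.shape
(37, 37, 37)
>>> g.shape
(37, 3)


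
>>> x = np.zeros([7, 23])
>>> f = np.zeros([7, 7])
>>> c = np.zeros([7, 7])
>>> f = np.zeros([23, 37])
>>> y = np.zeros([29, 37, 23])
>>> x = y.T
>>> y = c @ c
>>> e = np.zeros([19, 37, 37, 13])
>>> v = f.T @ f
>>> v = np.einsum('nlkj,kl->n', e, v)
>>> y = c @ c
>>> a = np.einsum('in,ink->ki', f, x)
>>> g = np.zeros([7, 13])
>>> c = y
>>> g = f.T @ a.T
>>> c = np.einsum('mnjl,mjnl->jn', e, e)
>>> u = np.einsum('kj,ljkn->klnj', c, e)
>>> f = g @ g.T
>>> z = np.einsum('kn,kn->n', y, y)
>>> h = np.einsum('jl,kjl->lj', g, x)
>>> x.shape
(23, 37, 29)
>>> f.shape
(37, 37)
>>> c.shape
(37, 37)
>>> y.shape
(7, 7)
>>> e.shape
(19, 37, 37, 13)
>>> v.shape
(19,)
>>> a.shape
(29, 23)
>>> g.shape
(37, 29)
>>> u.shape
(37, 19, 13, 37)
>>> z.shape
(7,)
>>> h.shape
(29, 37)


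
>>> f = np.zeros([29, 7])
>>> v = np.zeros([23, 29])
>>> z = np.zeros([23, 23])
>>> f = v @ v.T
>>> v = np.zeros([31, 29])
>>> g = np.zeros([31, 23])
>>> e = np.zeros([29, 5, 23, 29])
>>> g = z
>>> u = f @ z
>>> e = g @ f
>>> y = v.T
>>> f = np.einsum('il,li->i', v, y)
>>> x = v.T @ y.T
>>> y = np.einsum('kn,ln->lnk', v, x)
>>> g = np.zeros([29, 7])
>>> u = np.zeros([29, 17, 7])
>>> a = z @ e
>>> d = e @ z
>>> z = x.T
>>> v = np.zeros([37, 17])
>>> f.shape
(31,)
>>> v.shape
(37, 17)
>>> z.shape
(29, 29)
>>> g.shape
(29, 7)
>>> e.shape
(23, 23)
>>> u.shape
(29, 17, 7)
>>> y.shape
(29, 29, 31)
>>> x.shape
(29, 29)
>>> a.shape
(23, 23)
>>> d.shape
(23, 23)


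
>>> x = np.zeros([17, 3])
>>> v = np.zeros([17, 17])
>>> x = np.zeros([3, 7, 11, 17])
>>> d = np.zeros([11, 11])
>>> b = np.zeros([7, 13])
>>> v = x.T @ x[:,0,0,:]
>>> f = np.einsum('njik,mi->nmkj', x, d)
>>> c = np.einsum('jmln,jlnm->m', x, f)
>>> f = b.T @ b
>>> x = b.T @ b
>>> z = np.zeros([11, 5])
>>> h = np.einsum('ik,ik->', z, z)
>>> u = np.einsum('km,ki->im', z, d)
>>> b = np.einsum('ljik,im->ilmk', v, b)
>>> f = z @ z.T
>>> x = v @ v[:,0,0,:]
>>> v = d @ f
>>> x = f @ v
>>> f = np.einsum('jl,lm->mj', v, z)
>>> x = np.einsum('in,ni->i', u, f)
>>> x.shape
(11,)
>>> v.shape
(11, 11)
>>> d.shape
(11, 11)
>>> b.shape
(7, 17, 13, 17)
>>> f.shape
(5, 11)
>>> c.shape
(7,)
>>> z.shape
(11, 5)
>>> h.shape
()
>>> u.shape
(11, 5)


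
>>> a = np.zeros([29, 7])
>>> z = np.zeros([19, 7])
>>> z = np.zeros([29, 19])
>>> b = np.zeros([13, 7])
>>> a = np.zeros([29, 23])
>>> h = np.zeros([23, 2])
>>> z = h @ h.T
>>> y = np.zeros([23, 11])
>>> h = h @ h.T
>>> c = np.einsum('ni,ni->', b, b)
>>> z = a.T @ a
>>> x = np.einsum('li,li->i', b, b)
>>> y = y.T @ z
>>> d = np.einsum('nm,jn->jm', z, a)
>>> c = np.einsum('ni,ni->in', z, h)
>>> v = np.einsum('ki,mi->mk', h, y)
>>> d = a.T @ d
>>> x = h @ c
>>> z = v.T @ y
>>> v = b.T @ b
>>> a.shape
(29, 23)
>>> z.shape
(23, 23)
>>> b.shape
(13, 7)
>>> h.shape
(23, 23)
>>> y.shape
(11, 23)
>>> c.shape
(23, 23)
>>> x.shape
(23, 23)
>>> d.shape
(23, 23)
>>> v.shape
(7, 7)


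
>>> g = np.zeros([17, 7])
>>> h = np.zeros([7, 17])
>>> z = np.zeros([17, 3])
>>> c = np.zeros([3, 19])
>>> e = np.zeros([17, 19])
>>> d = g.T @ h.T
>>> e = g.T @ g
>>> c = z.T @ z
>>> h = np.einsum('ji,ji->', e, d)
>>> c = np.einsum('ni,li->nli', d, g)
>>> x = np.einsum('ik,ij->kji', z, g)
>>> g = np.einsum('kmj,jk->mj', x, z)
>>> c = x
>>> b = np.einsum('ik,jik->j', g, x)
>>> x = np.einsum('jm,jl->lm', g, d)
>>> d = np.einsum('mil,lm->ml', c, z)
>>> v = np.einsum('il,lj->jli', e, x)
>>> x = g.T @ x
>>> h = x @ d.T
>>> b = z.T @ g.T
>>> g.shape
(7, 17)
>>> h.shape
(17, 3)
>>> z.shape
(17, 3)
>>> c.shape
(3, 7, 17)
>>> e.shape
(7, 7)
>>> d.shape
(3, 17)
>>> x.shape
(17, 17)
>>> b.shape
(3, 7)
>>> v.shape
(17, 7, 7)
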